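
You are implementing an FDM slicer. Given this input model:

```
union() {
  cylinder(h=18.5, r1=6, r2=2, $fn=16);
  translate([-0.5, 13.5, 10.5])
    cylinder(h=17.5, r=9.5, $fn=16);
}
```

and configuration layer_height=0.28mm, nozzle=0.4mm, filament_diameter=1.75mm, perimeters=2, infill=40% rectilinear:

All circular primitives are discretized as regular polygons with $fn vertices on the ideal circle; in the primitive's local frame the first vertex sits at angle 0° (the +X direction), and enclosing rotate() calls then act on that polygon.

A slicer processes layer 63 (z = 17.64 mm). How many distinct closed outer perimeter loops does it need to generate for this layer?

At z = 17.64 mm: the cone (r1=6→r2=2) has section circumradius 2.186 here — a regular 16-gon; the r=9.5 cylinder at (-0.5, 13.5) gives a regular 16-gon of circumradius 9.5 (constant along its height); Taking the union: the 2 present regions are separate (no shared area or edge), so areas and boundary lengths simply add and each stays a separate island — 2 connected regions. The result has 2 disconnected regions.

2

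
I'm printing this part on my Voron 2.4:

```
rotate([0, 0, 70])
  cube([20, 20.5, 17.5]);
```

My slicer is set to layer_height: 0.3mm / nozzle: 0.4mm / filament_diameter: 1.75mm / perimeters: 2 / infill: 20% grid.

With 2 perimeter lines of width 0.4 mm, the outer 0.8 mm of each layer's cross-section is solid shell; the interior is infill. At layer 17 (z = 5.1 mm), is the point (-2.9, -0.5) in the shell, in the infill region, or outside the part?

outside

At z = 5.1 mm: the cube (footprint 20×20.5) is included at this height; (rotated 70° about Z; rotation is an isometry so areas/perimeters/island counts are preserved). Overall, the cross-section is a single solid region. Undo the 70° rotation: the query point maps to (-1.462, 2.554) in the un-rotated model frame. The nearest boundary edge runs (0.00, 20.50)→(0.00, 0.00); distance from the point to it = 1.46 mm. The point is not inside any of the regions above, so it lies outside the cross-section (1.46 mm from the nearest boundary).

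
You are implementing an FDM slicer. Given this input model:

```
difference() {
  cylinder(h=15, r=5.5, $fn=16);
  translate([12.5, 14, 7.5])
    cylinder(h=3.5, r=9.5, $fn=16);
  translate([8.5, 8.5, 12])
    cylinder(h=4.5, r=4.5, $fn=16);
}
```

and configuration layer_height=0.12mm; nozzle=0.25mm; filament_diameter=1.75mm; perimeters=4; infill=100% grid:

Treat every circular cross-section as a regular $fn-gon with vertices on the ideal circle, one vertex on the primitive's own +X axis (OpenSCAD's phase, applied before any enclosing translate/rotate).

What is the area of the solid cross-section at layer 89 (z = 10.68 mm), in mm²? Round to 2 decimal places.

92.61 mm²

At z = 10.68 mm: the r=5.5 cylinder contributes a regular 16-gon of circumradius 5.5 (area = (16/2)·5.500²·sin(360°/16) = 92.61 mm²); the cylinder at (12.5, 14): section is a regular 16-gon, circumradius r=9.5 (area = (16/2)·9.500²·sin(360°/16) = 276.30 mm²); the cylinder at (8.5, 8.5) does not reach this height (z outside [12, 16.5]); After the difference (first − rest): starting from the r=5.5 cylinder (92.61 mm²), the r=9.5 cylinder at (12.5, 14) misses the remaining region (no effect) — area = 92.61 mm². Overall, the cross-section is a single solid region. Net area = 92.61 mm².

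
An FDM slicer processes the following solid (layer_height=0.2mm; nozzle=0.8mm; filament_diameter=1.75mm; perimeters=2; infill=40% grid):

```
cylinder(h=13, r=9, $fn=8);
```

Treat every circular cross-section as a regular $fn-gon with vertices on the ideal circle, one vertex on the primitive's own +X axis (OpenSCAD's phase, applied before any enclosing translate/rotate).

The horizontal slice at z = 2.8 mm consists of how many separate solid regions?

At z = 2.8 mm: the r=9 cylinder contributes a regular 8-gon of circumradius 9. The result has 1 disconnected region.

1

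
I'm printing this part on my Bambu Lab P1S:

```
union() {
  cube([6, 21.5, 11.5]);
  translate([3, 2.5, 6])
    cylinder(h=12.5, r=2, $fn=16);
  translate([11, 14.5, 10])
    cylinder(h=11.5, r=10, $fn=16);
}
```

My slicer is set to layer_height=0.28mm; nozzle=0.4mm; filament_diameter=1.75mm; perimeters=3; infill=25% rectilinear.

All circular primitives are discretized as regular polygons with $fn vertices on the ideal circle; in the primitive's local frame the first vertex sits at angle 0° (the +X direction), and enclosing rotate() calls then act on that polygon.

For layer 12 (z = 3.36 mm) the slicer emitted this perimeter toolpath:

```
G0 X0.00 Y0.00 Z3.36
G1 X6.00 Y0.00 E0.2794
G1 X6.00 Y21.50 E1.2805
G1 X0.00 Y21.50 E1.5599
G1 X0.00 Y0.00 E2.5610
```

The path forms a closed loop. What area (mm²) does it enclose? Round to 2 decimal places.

Apply the shoelace formula to the sequence of (X, Y) vertices; enclosed area = 129.00 mm².

129.00 mm²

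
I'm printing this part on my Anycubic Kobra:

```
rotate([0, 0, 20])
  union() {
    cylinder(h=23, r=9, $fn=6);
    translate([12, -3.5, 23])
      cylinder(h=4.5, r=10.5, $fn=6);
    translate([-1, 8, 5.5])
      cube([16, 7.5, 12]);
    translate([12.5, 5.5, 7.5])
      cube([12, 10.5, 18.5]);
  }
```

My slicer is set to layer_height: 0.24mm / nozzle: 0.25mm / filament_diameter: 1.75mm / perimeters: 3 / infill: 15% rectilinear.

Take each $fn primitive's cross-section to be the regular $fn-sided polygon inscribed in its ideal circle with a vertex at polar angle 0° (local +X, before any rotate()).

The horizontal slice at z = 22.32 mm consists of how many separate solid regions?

2

At z = 22.32 mm: the r=9 cylinder gives a regular 6-gon of circumradius 9 (constant along its height); the cylinder at (12, -3.5) does not reach this height (z outside [23, 27.5]); the cube at (-1, 8) does not reach this height (z outside [5.5, 17.5]); the cube at (12.5, 5.5) is present — its section is the full 12×10.5 rectangle; Combining (union): the 2 present regions are separate (no shared area or edge), so areas and boundary lengths simply add and each stays a separate island — 2 connected regions; (whole slice rotated 20° about Z — lengths, areas and connectivity unchanged). The result has 2 disconnected regions.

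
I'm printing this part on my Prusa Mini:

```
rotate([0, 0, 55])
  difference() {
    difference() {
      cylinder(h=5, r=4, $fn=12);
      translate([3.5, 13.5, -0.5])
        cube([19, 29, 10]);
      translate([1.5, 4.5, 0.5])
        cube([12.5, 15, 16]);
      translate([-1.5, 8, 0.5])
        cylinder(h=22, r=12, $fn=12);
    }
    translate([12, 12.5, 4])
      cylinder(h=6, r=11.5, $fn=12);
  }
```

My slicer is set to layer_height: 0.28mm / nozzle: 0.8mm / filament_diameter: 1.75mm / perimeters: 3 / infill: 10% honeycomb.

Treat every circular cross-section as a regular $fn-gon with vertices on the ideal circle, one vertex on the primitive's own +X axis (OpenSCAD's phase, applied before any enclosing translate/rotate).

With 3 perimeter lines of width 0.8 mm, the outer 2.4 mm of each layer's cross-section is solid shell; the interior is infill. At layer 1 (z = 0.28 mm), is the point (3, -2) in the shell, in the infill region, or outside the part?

At z = 0.28 mm: the cylinder: section is a regular 12-gon, circumradius r=4; the cube at (3.5, 13.5) (footprint 19×29) is included at this height; the cube at (1.5, 4.5) does not reach this height (z outside [0.5, 16.5]); the cylinder at (-1.5, 8) is not intersected at this z (z outside [0.5, 22.5]); Subtracting the remaining from the first: starting from the r=4 cylinder, the 19×29 cube at (3.5, 13.5) misses the remaining region (no effect) — 1 connected region; the cylinder at (12, 12.5) is absent (z outside [4, 10]); Taking the first minus the rest: none of the subtracted shapes is present at this height, so that combined region is unchanged — 1 connected region; (rotated 55° about Z; rotation is an isometry so areas/perimeters/island counts are preserved). Overall, the cross-section is a single solid region. Undo the 55° rotation: the query point maps to (0.082, -3.605) in the un-rotated model frame. The nearest boundary edge runs (2.00, -3.46)→(-0.00, -4.00); distance from the point to it = 0.36 mm. The point is inside the cross-section, 0.36 mm from the nearest boundary — within the 2.4 mm shell band (3 × 0.8).

shell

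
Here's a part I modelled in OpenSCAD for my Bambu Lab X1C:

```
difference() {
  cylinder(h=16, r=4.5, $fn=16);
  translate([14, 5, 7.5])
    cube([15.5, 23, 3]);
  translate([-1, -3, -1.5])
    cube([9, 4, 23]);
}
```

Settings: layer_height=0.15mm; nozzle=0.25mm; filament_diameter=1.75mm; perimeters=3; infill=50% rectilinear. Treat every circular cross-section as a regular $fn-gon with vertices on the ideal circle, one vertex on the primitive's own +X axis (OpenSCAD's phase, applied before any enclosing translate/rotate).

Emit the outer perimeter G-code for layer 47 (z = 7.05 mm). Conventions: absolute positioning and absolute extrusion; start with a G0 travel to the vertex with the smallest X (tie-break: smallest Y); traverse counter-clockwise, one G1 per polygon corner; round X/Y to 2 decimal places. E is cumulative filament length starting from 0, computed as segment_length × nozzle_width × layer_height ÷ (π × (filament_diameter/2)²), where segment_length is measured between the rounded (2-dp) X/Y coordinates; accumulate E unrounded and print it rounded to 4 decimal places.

At z = 7.05 mm: the r=4.5 cylinder gives a regular 16-gon of circumradius 4.5 (constant along its height); the cube at (14, 5) does not reach this height (z outside [7.5, 10.5]); the 9×4 cube at (-1, -3) contributes its full rectangle; Subtracting the remaining from the first: starting from the r=4.5 cylinder, the 9×4 cube at (-1, -3) partially overlaps it — only the 20.62 mm² overlap (of its 36.00 mm²) is removed, clipping the outline — 1 connected region. The outline is a single polygon with 18 vertices. Extrusion per mm of travel: 0.25 × 0.15 / (π × 0.875²) = 0.015591. Accumulating E over each segment gives final E = 0.5828.

G0 X-4.50 Y0.00 Z7.05
G1 X-4.16 Y-1.72 E0.0273
G1 X-3.18 Y-3.18 E0.0547
G1 X-1.72 Y-4.16 E0.0822
G1 X0.00 Y-4.50 E0.1095
G1 X1.72 Y-4.16 E0.1368
G1 X3.18 Y-3.18 E0.1642
G1 X3.30 Y-3.00 E0.1676
G1 X-1.00 Y-3.00 E0.2347
G1 X-1.00 Y1.00 E0.2970
G1 X4.30 Y1.00 E0.3797
G1 X4.16 Y1.72 E0.3911
G1 X3.18 Y3.18 E0.4185
G1 X1.72 Y4.16 E0.4459
G1 X0.00 Y4.50 E0.4733
G1 X-1.72 Y4.16 E0.5006
G1 X-3.18 Y3.18 E0.5280
G1 X-4.16 Y1.72 E0.5554
G1 X-4.50 Y0.00 E0.5828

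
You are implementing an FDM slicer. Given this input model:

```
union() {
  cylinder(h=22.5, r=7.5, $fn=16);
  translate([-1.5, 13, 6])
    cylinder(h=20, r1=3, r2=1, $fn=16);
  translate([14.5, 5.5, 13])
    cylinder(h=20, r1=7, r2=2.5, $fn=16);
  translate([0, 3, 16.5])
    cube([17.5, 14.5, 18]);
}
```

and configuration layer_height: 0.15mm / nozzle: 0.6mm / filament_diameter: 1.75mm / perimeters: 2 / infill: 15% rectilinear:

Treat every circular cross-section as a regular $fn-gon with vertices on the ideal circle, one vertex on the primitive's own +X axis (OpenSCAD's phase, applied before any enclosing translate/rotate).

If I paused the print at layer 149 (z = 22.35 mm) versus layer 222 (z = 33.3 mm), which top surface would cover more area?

Layer 149 (z = 22.35): the r=7.5 cylinder contributes a regular 16-gon of circumradius 7.5 (area = (16/2)·7.500²·sin(360°/16) = 172.21 mm²); the cone at (-1.5, 13) (r1=3→r2=1) has section circumradius 1.365 here — a regular 16-gon (area = (16/2)·1.365²·sin(360°/16) = 5.70 mm²); the cone at (14.5, 5.5) contributes a regular 16-gon of circumradius 4.896 (interpolated between r1=7 and r2=2.5 at t=0.468) (area = (16/2)·4.896²·sin(360°/16) = 73.39 mm²); the cube at (0, 3) is present — its section is the full 17.5×14.5 rectangle (area 253.75 mm²); Combining (union): the regions partially overlap — summed areas 505.06 mm² minus the doubly-counted overlap 72.32 mm² gives 432.73 mm² — area = 432.73 mm². So its area = 432.73 mm². Layer 222 (z = 33.3): the cylinder is absent (z outside [0, 22.5]); the cone at (-1.5, 13) is not intersected at this z (z outside [6, 26]); the cone at (14.5, 5.5) is absent (z outside [13, 33]); the cube at (0, 3) (footprint 17.5×14.5) is included at this height (area 253.75 mm²); Taking the union: only the 17.5×14.5 cube at (0, 3) is present, so the union is just that shape — area = 253.75 mm². So its area = 253.75 mm². Layer 149 is larger (432.73 vs 253.75 mm²).

layer 149 (z = 22.35 mm)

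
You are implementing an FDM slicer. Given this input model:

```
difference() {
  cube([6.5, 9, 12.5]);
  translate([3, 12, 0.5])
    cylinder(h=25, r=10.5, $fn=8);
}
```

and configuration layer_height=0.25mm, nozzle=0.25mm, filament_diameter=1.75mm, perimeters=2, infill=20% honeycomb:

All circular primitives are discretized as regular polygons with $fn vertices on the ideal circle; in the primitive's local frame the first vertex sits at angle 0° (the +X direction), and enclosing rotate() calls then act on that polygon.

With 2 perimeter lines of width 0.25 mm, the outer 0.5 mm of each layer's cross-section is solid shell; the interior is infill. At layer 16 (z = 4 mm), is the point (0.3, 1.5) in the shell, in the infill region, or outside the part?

shell

At z = 4 mm: the 6.5×9 cube contributes its full rectangle; the r=10.5 cylinder at (3, 12) gives a regular 8-gon of circumradius 10.5 (constant along its height); Subtracting the remaining from the first: starting from the 6.5×9 cube, the r=10.5 cylinder at (3, 12) partially overlaps it — only the 44.35 mm² overlap (of its 311.83 mm²) is removed, clipping the outline — 1 connected region. Overall, the cross-section is a single solid region. The nearest boundary edge runs (0.00, 0.00)→(0.00, 2.74); distance from the point to it = 0.30 mm. The point is inside the cross-section, 0.30 mm from the nearest boundary — within the 0.5 mm shell band (2 × 0.25).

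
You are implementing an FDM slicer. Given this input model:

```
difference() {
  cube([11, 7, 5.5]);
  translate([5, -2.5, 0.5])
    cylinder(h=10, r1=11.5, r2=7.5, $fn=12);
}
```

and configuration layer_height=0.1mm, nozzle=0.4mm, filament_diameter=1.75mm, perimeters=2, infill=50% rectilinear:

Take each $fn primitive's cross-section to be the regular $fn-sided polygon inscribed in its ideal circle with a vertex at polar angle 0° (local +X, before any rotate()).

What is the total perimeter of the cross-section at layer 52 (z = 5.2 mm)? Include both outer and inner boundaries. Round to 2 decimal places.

At z = 5.2 mm: the cube is present — its section is the full 11×7 rectangle (perimeter 36.00 mm); the cone at (5, -2.5): at t=0.470 of its height the radius interpolates to r₁+(r₂−r₁)t = 9.620, giving a regular 12-gon of that circumradius (perimeter = 2·12·9.620·sin(180°/12) = 59.76 mm); Subtracting the remaining from the first: starting from the 11×7 cube, the cone at (5, -2.5) partially overlaps it — only the 69.56 mm² overlap (of its 277.63 mm²) is removed, clipping the outline — boundary = 24.81 mm. Overall, the cross-section has 2 separate islands. Total boundary length (outer) = 24.81 mm.

24.81 mm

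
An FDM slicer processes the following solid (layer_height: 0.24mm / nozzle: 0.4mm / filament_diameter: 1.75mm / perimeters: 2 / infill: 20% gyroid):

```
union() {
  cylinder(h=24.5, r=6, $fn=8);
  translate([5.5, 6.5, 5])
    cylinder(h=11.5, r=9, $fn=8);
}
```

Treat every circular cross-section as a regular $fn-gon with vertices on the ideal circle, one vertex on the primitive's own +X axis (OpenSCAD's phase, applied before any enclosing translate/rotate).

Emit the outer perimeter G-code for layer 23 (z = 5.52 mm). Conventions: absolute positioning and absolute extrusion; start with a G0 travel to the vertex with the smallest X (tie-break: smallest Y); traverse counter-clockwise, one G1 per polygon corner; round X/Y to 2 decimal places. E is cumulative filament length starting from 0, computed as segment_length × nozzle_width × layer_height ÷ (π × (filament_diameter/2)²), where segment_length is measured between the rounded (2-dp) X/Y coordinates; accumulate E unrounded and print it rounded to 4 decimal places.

G0 X-6.00 Y0.00 Z5.52
G1 X-4.24 Y-4.24 E0.1832
G1 X0.00 Y-6.00 E0.3665
G1 X4.24 Y-4.24 E0.5497
G1 X5.04 Y-2.31 E0.6331
G1 X5.50 Y-2.50 E0.6529
G1 X11.86 Y0.14 E0.9278
G1 X14.50 Y6.50 E1.2026
G1 X11.86 Y12.86 E1.4775
G1 X5.50 Y15.50 E1.7523
G1 X-0.86 Y12.86 E2.0271
G1 X-3.50 Y6.50 E2.3020
G1 X-2.81 Y4.84 E2.3737
G1 X-4.24 Y4.24 E2.4356
G1 X-6.00 Y0.00 E2.6189

At z = 5.52 mm: the cylinder: section is a regular 8-gon, circumradius r=6; the cylinder at (5.5, 6.5): section is a regular 8-gon, circumradius r=9; Merging all regions: the regions partially overlap (shared area 43.37 mm²), so overlapping operands fuse into one piece — 1 connected region. The outline is a single polygon with 14 vertices. Extrusion per mm of travel: 0.4 × 0.24 / (π × 0.875²) = 0.039912. Accumulating E over each segment gives final E = 2.6189.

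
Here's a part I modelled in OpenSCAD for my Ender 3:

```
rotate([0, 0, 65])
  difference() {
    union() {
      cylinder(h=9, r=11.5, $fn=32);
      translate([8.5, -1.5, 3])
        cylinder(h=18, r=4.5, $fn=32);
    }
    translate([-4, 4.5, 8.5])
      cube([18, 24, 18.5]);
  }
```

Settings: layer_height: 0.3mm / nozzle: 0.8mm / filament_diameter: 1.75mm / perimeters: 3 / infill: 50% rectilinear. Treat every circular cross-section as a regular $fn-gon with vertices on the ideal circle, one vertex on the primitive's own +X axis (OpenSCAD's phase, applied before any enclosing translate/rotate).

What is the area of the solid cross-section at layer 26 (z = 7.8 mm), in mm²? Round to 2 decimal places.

422.35 mm²

At z = 7.8 mm: the r=11.5 cylinder contributes a regular 32-gon of circumradius 11.5 (area = (32/2)·11.500²·sin(360°/32) = 412.81 mm²); the cylinder at (8.5, -1.5): section is a regular 32-gon, circumradius r=4.5 (area = (32/2)·4.500²·sin(360°/32) = 63.21 mm²); Combining (union): the regions partially overlap — summed areas 476.02 mm² minus the doubly-counted overlap 53.67 mm² gives 422.35 mm² — area = 422.35 mm²; the cube at (-4, 4.5) is absent (z outside [8.5, 27]); Taking the first minus the rest: none of the subtracted shapes is present at this height, so that combined region is unchanged — area = 422.35 mm²; (whole slice rotated 65° about Z — lengths, areas and connectivity unchanged). Overall, the cross-section is a single solid region. Net area = 422.35 mm².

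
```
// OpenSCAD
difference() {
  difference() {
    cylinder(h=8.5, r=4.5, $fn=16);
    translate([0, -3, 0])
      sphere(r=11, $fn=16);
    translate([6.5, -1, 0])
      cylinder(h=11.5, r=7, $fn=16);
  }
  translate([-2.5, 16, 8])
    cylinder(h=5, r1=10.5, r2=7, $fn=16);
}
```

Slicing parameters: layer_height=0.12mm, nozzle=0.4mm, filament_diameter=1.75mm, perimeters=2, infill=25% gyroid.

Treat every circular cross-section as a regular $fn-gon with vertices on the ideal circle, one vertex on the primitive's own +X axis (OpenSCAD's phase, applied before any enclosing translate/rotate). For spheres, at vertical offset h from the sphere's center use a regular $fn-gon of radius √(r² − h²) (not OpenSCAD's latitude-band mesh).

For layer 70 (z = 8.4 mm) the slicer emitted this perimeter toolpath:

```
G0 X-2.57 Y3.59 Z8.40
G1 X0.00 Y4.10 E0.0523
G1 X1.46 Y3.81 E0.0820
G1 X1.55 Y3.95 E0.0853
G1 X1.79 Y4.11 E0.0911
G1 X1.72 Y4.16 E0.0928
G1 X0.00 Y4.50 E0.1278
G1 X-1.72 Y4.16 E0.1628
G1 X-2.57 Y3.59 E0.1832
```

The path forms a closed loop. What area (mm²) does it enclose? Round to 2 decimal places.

Apply the shoelace formula to the sequence of (X, Y) vertices; enclosed area = 1.51 mm².

1.51 mm²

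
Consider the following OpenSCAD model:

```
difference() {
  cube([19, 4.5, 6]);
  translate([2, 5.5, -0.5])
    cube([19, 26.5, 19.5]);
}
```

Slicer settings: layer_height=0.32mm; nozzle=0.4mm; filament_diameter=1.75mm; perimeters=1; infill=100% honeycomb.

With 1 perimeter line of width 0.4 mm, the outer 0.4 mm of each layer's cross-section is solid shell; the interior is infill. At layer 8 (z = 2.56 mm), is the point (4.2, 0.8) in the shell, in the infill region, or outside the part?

infill

At z = 2.56 mm: the 19×4.5 cube contributes its full rectangle; the 19×26.5 cube at (2, 5.5) contributes its full rectangle; After the difference (first − rest): starting from the 19×4.5 cube, the 19×26.5 cube at (2, 5.5) misses the remaining region (no effect) — 1 connected region. Overall, the cross-section is a single solid region. The nearest boundary edge runs (19.00, 0.00)→(0.00, 0.00); distance from the point to it = 0.80 mm. The point is inside the cross-section and 0.80 mm from the nearest boundary — more than the 0.4 mm shell width (1 × 0.4), so it's in the infill interior.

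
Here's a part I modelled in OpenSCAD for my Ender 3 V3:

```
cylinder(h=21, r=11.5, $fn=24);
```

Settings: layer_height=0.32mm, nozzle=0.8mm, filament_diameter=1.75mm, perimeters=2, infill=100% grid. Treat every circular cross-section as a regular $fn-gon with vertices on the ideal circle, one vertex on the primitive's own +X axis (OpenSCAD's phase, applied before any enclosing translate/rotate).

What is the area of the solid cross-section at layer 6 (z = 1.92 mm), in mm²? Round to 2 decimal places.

At z = 1.92 mm: the cylinder: section is a regular 24-gon, circumradius r=11.5 (area = (24/2)·11.500²·sin(360°/24) = 410.75 mm²). Overall, the cross-section is a single solid region. Net area = 410.75 mm².

410.75 mm²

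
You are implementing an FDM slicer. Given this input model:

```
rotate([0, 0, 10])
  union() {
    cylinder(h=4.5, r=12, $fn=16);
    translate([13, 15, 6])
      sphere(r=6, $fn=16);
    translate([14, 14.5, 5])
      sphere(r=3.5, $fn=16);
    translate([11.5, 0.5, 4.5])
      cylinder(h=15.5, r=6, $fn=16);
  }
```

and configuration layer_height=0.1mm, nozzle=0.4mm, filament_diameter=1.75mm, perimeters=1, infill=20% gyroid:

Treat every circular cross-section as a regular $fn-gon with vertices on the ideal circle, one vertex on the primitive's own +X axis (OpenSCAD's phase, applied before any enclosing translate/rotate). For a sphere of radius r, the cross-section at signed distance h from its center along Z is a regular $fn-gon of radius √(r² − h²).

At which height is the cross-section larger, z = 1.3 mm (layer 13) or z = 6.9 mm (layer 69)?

layer 13 (z = 1.3 mm)

Layer 13 (z = 1.3): the r=12 cylinder gives a regular 16-gon of circumradius 12 (constant along its height) (area = (16/2)·12.000²·sin(360°/16) = 440.85 mm²); the r=6 sphere at (13, 15) slices to a regular 16-gon of circumradius 3.730 (√(r²−h²) with h=4.7 from center) (area = (16/2)·3.730²·sin(360°/16) = 42.59 mm²); the sphere at (14, 14.5) is not intersected at this z (|z−center|=3.700 > r=3.5); the cylinder at (11.5, 0.5) is not intersected at this z (z outside [4.5, 20]); Merging all regions: the 2 present regions are separate (no shared area or edge), so areas and boundary lengths simply add and each stays a separate island — area = 483.44 mm²; (whole slice rotated 10° about Z — lengths, areas and connectivity unchanged). So its area = 483.44 mm². Layer 69 (z = 6.9): the cylinder is not intersected at this z (z outside [0, 4.5]); the r=6 sphere at (13, 15) contributes a regular 16-gon of circumradius √(6²−0.9²) = 5.932 (area = (16/2)·5.932²·sin(360°/16) = 107.73 mm²); the sphere at (14, 14.5): section is a regular 16-gon, circumradius = √(r²−h²) = √(3.5²−1.9²) = 2.939 (area = (16/2)·2.939²·sin(360°/16) = 26.45 mm²); the r=6 cylinder at (11.5, 0.5) gives a regular 16-gon of circumradius 6 (constant along its height) (area = (16/2)·6.000²·sin(360°/16) = 110.21 mm²); Combining (union): the regions partially overlap — summed areas 244.40 mm² minus the doubly-counted overlap 26.45 mm² gives 217.95 mm² — area = 217.95 mm²; (whole slice rotated 10° about Z — lengths, areas and connectivity unchanged). So its area = 217.95 mm². Layer 13 is larger (483.44 vs 217.95 mm²).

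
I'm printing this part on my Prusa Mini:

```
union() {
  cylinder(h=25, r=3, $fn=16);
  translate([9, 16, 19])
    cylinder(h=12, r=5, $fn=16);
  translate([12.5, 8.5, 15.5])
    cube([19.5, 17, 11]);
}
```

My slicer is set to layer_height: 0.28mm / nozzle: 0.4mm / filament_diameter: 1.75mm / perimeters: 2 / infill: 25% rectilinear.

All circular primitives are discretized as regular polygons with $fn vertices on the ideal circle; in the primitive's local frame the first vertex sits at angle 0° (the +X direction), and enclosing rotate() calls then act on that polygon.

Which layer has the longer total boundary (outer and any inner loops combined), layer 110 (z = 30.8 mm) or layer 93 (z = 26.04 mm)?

Layer 110 (z = 30.8): the cylinder does not reach this height (z outside [0, 25]); the cylinder at (9, 16): section is a regular 16-gon, circumradius r=5 (perimeter = 2·16·5.000·sin(180°/16) = 31.21 mm); the cube at (12.5, 8.5) is not intersected at this z (z outside [15.5, 26.5]); Combining (union): only the r=5 cylinder at (9, 16) is present, so the union is just that shape — boundary = 31.21 mm. So its perimeter = 31.21 mm. Layer 93 (z = 26.04): the cylinder is not intersected at this z (z outside [0, 25]); the r=5 cylinder at (9, 16) contributes a regular 16-gon of circumradius 5 (perimeter = 2·16·5.000·sin(180°/16) = 31.21 mm); the cube at (12.5, 8.5) is present — its section is the full 19.5×17 rectangle (perimeter 73.00 mm); Combining (union): the regions partially overlap (shared area 6.89 mm²), so the edge portions inside another operand are dropped and the merged outline is re-measured after clipping — boundary = 89.21 mm. So its perimeter = 89.21 mm. Layer 93 is larger (89.21 vs 31.21 mm).

layer 93 (z = 26.04 mm)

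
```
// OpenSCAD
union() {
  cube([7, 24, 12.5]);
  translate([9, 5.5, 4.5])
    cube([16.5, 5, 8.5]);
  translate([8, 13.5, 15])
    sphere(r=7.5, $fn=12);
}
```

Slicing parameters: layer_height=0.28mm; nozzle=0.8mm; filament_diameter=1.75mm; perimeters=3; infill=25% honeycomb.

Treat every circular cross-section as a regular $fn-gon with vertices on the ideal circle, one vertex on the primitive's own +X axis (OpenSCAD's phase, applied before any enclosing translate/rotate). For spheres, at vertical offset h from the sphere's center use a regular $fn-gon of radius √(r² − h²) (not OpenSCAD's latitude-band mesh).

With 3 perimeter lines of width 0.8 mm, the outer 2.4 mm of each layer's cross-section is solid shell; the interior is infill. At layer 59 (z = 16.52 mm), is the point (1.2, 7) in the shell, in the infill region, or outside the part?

outside

At z = 16.52 mm: the cube does not reach this height (z outside [0, 12.5]); the cube at (9, 5.5) is not intersected at this z (z outside [4.5, 13]); the r=7.5 sphere at (8, 13.5) slices to a regular 12-gon of circumradius 7.344 (√(r²−h²) with h=1.52 from center); Merging all regions: only the r=7.5 sphere at (8, 13.5) is present, so the union is just that shape — 1 connected region. Overall, the cross-section is a single solid region. The nearest boundary edge runs (1.64, 9.83)→(4.33, 7.14); distance from the point to it = 2.31 mm. The point is not inside any of the regions above, so it lies outside the cross-section (2.31 mm from the nearest boundary).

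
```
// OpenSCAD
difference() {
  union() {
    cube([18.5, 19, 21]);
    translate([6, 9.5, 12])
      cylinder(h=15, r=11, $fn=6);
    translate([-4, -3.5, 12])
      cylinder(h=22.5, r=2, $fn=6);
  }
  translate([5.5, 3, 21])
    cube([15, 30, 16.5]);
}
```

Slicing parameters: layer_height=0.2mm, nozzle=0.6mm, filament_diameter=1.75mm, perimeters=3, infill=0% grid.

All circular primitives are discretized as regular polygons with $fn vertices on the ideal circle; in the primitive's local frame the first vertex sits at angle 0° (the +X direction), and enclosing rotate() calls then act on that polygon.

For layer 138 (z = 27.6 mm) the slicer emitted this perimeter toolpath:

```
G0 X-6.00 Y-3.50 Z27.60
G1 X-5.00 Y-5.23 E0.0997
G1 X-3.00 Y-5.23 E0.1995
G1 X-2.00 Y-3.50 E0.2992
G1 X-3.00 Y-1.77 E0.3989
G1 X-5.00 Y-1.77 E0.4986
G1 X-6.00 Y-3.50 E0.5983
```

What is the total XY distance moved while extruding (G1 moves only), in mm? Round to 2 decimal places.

11.99 mm

Sum the Euclidean lengths of each G1 segment: total = 11.99 mm.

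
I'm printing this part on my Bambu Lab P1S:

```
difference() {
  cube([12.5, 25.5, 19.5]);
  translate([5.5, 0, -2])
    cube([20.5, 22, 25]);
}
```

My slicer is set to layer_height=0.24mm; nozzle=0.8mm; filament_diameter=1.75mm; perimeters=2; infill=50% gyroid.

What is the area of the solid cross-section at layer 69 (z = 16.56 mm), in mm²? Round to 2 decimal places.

At z = 16.56 mm: the cube is present — its section is the full 12.5×25.5 rectangle (area 318.75 mm²); the 20.5×22 cube at (5.5, 0) contributes its full rectangle (area 451.00 mm²); Taking the first minus the rest: starting from the 12.5×25.5 cube (318.75 mm²), the 20.5×22 cube at (5.5, 0) partially overlaps it — only the 154.00 mm² overlap (of its 451.00 mm²) is removed, clipping the outline — area = 164.75 mm². Overall, the cross-section is a single solid region. Net area = 164.75 mm².

164.75 mm²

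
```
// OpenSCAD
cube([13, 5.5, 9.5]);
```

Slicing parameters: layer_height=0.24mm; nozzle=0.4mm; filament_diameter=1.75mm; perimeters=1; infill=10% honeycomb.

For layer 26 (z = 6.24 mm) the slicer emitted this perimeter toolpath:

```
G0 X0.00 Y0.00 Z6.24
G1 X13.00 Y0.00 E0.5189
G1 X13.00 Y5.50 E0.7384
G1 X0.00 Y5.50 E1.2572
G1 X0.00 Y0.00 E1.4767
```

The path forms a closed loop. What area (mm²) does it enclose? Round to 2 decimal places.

Apply the shoelace formula to the sequence of (X, Y) vertices; enclosed area = 71.50 mm².

71.50 mm²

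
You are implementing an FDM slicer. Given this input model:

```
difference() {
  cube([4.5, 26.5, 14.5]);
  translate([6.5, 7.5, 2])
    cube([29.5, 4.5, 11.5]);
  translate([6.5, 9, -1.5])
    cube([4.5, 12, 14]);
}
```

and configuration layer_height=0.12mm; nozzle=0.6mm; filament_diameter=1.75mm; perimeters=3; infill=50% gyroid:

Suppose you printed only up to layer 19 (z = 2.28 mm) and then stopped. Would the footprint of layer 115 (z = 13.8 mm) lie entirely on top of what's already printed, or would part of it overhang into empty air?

entirely on top

Compare the two slices. At z = 2.28: the cube (footprint 4.5×26.5) is included at this height (area 119.25 mm²); the cube at (6.5, 7.5) is present — its section is the full 29.5×4.5 rectangle (area 132.75 mm²); the cube at (6.5, 9) is present — its section is the full 4.5×12 rectangle (area 54.00 mm²); Taking the first minus the rest: starting from the 4.5×26.5 cube (119.25 mm²), the 29.5×4.5 cube at (6.5, 7.5) misses the remaining region (no effect); the 4.5×12 cube at (6.5, 9) misses the remaining region (no effect) — area = 119.25 mm². At z = 13.8: the cube is present — its section is the full 4.5×26.5 rectangle (area 119.25 mm²); the cube at (6.5, 7.5) is absent (z outside [2, 13.5]); the cube at (6.5, 9) is absent (z outside [-1.5, 12.5]); After the difference (first − rest): none of the subtracted shapes is present at this height, so the 4.5×26.5 cube is unchanged — area = 119.25 mm². Checking containment: the cross-section at z = 13.8 is a subset of the cross-section at z = 2.28.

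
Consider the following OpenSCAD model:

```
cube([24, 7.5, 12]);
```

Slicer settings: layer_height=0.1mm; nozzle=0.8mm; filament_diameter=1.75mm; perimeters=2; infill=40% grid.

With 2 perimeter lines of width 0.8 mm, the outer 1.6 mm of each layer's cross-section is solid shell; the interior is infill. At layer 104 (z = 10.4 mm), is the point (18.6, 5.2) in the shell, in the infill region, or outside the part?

infill

At z = 10.4 mm: the cube (footprint 24×7.5) is included at this height. Overall, the cross-section is a single solid region. The nearest boundary edge runs (24.00, 7.50)→(0.00, 7.50); distance from the point to it = 2.30 mm. The point is inside the cross-section and 2.30 mm from the nearest boundary — more than the 1.6 mm shell width (2 × 0.8), so it's in the infill interior.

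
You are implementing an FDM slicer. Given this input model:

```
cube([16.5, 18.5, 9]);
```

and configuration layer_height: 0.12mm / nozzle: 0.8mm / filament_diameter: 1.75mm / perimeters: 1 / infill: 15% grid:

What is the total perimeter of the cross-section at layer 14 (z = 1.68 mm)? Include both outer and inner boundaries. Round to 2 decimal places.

At z = 1.68 mm: the cube (footprint 16.5×18.5) is included at this height (perimeter 70.00 mm). Overall, the cross-section is a single solid region. Total boundary length (outer) = 70.00 mm.

70.00 mm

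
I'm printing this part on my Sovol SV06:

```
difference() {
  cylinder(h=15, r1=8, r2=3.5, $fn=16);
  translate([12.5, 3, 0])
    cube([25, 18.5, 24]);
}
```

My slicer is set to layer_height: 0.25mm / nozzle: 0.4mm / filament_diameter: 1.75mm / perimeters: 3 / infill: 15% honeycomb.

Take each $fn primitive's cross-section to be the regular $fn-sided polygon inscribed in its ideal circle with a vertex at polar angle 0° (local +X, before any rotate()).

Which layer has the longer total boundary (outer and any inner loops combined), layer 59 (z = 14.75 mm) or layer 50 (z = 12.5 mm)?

layer 50 (z = 12.5 mm)

Layer 59 (z = 14.75): the cone (r1=8→r2=3.5) has section circumradius 3.575 here — a regular 16-gon (perimeter = 2·16·3.575·sin(180°/16) = 22.32 mm); the cube at (12.5, 3) (footprint 25×18.5) is included at this height (perimeter 87.00 mm); After the difference (first − rest): starting from the cone, the 25×18.5 cube at (12.5, 3) misses the remaining region (no effect) — boundary = 22.32 mm. So its perimeter = 22.32 mm. Layer 50 (z = 12.5): the cone contributes a regular 16-gon of circumradius 4.250 (interpolated between r1=8 and r2=3.5 at t=0.833) (perimeter = 2·16·4.250·sin(180°/16) = 26.53 mm); the 25×18.5 cube at (12.5, 3) contributes its full rectangle (perimeter 87.00 mm); Subtracting the remaining from the first: starting from the cone, the 25×18.5 cube at (12.5, 3) misses the remaining region (no effect) — boundary = 26.53 mm. So its perimeter = 26.53 mm. Layer 50 is larger (26.53 vs 22.32 mm).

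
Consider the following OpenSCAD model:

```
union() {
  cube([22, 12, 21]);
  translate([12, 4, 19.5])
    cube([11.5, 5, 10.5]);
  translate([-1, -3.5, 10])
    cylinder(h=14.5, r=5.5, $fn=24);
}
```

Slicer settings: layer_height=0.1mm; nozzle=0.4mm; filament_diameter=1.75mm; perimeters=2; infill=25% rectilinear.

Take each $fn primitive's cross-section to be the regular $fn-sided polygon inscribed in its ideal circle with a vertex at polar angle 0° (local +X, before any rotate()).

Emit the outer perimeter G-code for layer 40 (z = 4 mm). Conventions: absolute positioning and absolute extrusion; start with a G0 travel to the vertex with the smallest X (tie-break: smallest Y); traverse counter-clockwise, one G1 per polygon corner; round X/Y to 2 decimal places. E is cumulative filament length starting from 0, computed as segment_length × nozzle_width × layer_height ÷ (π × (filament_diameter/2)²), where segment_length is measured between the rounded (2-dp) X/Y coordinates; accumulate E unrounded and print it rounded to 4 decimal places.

At z = 4 mm: the 22×12 cube contributes its full rectangle; the cube at (12, 4) is absent (z outside [19.5, 30]); the cylinder at (-1, -3.5) does not reach this height (z outside [10, 24.5]); Merging all regions: only the 22×12 cube is present, so the union is just that shape — 1 connected region. The outline is a single polygon with 4 vertices. Extrusion per mm of travel: 0.4 × 0.1 / (π × 0.875²) = 0.016630. Accumulating E over each segment gives final E = 1.1308.

G0 X0.00 Y0.00 Z4.00
G1 X22.00 Y0.00 E0.3659
G1 X22.00 Y12.00 E0.5654
G1 X0.00 Y12.00 E0.9313
G1 X0.00 Y0.00 E1.1308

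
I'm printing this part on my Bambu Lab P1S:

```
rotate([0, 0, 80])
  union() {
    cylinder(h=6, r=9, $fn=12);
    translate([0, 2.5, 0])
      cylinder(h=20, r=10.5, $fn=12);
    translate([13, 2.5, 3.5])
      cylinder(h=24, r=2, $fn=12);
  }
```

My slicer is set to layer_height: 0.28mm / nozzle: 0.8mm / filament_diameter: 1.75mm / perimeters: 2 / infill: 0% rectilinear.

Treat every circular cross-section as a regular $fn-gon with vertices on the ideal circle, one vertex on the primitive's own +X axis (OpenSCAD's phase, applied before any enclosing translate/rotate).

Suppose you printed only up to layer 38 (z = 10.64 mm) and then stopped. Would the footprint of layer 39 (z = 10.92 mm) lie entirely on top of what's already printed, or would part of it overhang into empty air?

Compare the two slices. At z = 10.64: the cylinder is absent (z outside [0, 6]); the cylinder at (0, 2.5): section is a regular 12-gon, circumradius r=10.5 (area = (12/2)·10.500²·sin(360°/12) = 330.75 mm²); the cylinder at (13, 2.5): section is a regular 12-gon, circumradius r=2 (area = (12/2)·2.000²·sin(360°/12) = 12.00 mm²); Merging all regions: the 2 present regions are separate (no shared area or edge), so areas and boundary lengths simply add and each stays a separate island — area = 342.75 mm²; (rotated 80° about Z; rotation is an isometry so areas/perimeters/island counts are preserved). At z = 10.92: the cylinder is absent (z outside [0, 6]); the cylinder at (0, 2.5): section is a regular 12-gon, circumradius r=10.5 (area = (12/2)·10.500²·sin(360°/12) = 330.75 mm²); the r=2 cylinder at (13, 2.5) gives a regular 12-gon of circumradius 2 (constant along its height) (area = (12/2)·2.000²·sin(360°/12) = 12.00 mm²); Taking the union: the 2 present regions are separate (no shared area or edge), so areas and boundary lengths simply add and each stays a separate island — area = 342.75 mm²; (rotated 80° about Z; rotation is an isometry so areas/perimeters/island counts are preserved). Checking containment: the cross-section at z = 10.92 is a subset of the cross-section at z = 10.64.

entirely on top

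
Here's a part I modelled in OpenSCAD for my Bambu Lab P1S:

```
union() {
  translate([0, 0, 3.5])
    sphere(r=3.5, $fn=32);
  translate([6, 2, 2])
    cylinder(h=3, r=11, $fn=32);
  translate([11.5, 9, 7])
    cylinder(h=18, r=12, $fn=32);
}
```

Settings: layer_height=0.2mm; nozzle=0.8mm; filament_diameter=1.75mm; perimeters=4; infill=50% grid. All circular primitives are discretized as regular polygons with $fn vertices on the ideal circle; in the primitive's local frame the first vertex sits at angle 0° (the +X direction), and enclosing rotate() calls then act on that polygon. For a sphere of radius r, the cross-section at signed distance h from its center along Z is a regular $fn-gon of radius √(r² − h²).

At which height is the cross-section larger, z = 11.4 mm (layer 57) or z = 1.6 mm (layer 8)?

layer 57 (z = 11.4 mm)

Layer 57 (z = 11.4): the sphere is not intersected at this z (|z−center|=7.900 > r=3.5); the cylinder at (6, 2) is absent (z outside [2, 5]); the r=12 cylinder at (11.5, 9) gives a regular 32-gon of circumradius 12 (constant along its height) (area = (32/2)·12.000²·sin(360°/32) = 449.49 mm²); Combining (union): only the r=12 cylinder at (11.5, 9) is present, so the union is just that shape — area = 449.49 mm². So its area = 449.49 mm². Layer 8 (z = 1.6): the r=3.5 sphere slices to a regular 32-gon of circumradius 2.939 (√(r²−h²) with h=1.9 from center) (area = (32/2)·2.939²·sin(360°/32) = 26.97 mm²); the cylinder at (6, 2) is not intersected at this z (z outside [2, 5]); the cylinder at (11.5, 9) does not reach this height (z outside [7, 25]); Combining (union): only the r=3.5 sphere is present, so the union is just that shape — area = 26.97 mm². So its area = 26.97 mm². Layer 57 is larger (449.49 vs 26.97 mm²).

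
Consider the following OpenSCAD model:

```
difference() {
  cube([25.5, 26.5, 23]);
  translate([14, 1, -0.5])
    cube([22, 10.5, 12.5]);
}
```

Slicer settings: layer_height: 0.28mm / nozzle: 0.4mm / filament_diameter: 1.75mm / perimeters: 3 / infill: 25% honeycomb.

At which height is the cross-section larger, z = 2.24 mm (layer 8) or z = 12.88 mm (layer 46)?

Layer 8 (z = 2.24): the 25.5×26.5 cube contributes its full rectangle (area 675.75 mm²); the cube at (14, 1) is present — its section is the full 22×10.5 rectangle (area 231.00 mm²); Taking the first minus the rest: starting from the 25.5×26.5 cube (675.75 mm²), the 22×10.5 cube at (14, 1) partially overlaps it — only the 120.75 mm² overlap (of its 231.00 mm²) is removed, clipping the outline — area = 555.00 mm². So its area = 555.00 mm². Layer 46 (z = 12.88): the 25.5×26.5 cube contributes its full rectangle (area 675.75 mm²); the cube at (14, 1) does not reach this height (z outside [-0.5, 12]); Taking the first minus the rest: none of the subtracted shapes is present at this height, so the 25.5×26.5 cube is unchanged — area = 675.75 mm². So its area = 675.75 mm². Layer 46 is larger (675.75 vs 555.00 mm²).

layer 46 (z = 12.88 mm)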